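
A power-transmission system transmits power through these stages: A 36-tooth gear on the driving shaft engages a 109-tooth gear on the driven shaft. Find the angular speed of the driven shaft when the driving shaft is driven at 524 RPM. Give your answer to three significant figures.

Gear mesh: ratio = 109/36 = 3.0278, so the driven shaft turns at 524 / 3.0278 = 173.06 RPM.

173 RPM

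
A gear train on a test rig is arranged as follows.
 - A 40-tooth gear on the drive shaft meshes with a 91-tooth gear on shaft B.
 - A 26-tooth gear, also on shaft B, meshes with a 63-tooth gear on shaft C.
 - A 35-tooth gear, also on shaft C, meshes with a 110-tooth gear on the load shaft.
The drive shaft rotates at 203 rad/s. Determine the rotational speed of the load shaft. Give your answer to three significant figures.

the drive shaft → shaft B (gear mesh, 91/40): 203 ÷ 2.275 = 89.231 rad/s
shaft B → shaft C (gear mesh, 63/26): 89.231 ÷ 2.4231 = 36.825 rad/s
shaft C → the load shaft (gear mesh, 110/35): 36.825 ÷ 3.1429 = 11.717 rad/s

11.7 rad/s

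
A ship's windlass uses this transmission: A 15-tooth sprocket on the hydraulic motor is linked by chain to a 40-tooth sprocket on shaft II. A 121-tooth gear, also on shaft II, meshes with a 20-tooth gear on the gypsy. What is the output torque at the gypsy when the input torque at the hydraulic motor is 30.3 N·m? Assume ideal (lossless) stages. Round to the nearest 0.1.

13.4 N·m

Chain: ratio = 40/15 = 2.6667; torque at shaft II = 30.3 × 2.6667 = 80.8 N·m.
Gear mesh: ratio = 20/121 = 0.16529; torque at the gypsy = 80.8 × 0.16529 = 13.355 N·m.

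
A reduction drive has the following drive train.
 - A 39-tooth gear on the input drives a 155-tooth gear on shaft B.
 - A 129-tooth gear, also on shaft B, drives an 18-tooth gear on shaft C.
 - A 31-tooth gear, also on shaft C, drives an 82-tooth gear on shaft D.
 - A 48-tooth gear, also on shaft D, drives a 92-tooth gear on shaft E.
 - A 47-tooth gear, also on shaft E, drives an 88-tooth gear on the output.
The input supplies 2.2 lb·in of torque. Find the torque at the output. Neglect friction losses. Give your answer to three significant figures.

11.6 lb·in

After the gear mesh (155/39): 2.2 × 3.9744 = 8.7436 lb·in
After the gear mesh (18/129): 8.7436 × 0.13953 = 1.22 lb·in
After the gear mesh (82/31): 1.22 × 2.6452 = 3.2272 lb·in
After the gear mesh (92/48): 3.2272 × 1.9167 = 6.1855 lb·in
After the gear mesh (88/47): 6.1855 × 1.8723 = 11.581 lb·in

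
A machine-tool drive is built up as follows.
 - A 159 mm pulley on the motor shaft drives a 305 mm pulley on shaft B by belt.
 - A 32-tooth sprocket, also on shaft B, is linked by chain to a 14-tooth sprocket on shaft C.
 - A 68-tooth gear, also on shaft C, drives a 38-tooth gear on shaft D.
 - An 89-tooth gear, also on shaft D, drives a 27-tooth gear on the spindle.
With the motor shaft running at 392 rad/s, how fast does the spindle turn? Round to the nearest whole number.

the motor shaft → shaft B (belt, 305/159): 392 ÷ 1.9182 = 204.35 rad/s
shaft B → shaft C (chain, 14/32): 204.35 ÷ 0.4375 = 467.1 rad/s
shaft C → shaft D (gear mesh, 38/68): 467.1 ÷ 0.55882 = 835.85 rad/s
shaft D → the spindle (gear mesh, 27/89): 835.85 ÷ 0.30337 = 2755.2 rad/s

2755 rad/s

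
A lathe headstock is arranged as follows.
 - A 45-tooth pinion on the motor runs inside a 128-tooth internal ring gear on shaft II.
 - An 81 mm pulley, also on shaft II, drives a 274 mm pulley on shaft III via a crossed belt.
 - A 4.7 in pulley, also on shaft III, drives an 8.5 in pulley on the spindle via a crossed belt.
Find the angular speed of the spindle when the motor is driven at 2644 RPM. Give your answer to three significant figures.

the motor → shaft II (internal gear, 128/45): 2644 ÷ 2.8444 = 929.53 RPM
shaft II → shaft III (belt, 274/81): 929.53 ÷ 3.3827 = 274.79 RPM
shaft III → the spindle (belt, 8.5/4.7): 274.79 ÷ 1.8085 = 151.94 RPM

152 RPM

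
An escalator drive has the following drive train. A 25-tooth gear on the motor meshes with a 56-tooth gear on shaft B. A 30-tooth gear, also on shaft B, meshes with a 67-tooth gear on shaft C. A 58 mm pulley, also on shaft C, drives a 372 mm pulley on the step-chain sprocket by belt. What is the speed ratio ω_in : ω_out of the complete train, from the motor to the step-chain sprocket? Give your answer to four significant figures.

Each stage contributes driven/driver: gear mesh 56/25 = 2.24, gear mesh 67/30 = 2.2333, belt 372/58 = 6.4138.
Overall: 2.24 × 2.2333 × 6.4138 = 32.086.

32.09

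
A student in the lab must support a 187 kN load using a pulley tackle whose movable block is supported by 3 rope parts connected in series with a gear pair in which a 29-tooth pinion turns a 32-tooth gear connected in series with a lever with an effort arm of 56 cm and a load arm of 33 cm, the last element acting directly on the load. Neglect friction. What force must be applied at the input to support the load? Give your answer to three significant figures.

33.3 kN

Block-and-tackle MA = number of supporting rope parts = 3.
Gear pair MA = 32/29 = 1.1034.
Lever MA = effort arm / load arm = 56/33 = 1.697.
Combined ideal MA = 3 × 1.1034 × 1.697 = 5.6176.
Effort = load / MA = 187 / 5.6176 = 33.289 kN.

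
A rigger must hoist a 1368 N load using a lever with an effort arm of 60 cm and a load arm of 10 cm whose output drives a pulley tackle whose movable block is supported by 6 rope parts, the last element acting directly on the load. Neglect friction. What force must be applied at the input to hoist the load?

38 N

Lever MA = effort arm / load arm = 60/10 = 6.
Block-and-tackle MA = number of supporting rope parts = 6.
Combined ideal MA = 6 × 6 = 36.
Effort = load / MA = 1368 / 36 = 38 N.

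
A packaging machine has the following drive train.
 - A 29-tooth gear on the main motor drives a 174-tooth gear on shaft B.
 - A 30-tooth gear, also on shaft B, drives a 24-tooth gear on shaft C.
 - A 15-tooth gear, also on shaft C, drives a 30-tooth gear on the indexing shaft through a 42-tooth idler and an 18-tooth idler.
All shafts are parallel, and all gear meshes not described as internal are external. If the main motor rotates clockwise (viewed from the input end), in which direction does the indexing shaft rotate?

counterclockwise

the main motor → shaft B: external mesh, 1 reversal → CCW.
shaft B → shaft C: external mesh, 1 reversal → CW.
shaft C → the indexing shaft: driver → idler → idler → driven is 3 external meshes, 3 reversals → CCW.
5 reversals in total — an odd number — so the indexing shaft turns opposite to the main motor.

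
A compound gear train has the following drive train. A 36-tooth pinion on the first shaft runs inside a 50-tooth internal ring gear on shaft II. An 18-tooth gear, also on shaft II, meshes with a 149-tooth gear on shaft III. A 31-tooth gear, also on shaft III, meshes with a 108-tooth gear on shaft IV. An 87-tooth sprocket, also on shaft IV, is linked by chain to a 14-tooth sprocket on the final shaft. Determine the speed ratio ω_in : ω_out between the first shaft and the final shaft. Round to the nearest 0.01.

6.45

Each stage contributes driven/driver: internal gear 50/36 = 1.3889, gear mesh 149/18 = 8.2778, gear mesh 108/31 = 3.4839, chain 14/87 = 0.16092.
Overall: 1.3889 × 8.2778 × 3.4839 × 0.16092 = 6.4454.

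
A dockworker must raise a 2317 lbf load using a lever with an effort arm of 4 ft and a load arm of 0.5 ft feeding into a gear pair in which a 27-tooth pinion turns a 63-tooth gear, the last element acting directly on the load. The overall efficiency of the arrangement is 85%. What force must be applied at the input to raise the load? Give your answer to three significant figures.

146 lbf

Lever MA = effort arm / load arm = 4/0.5 = 8.
Gear pair MA = 63/27 = 2.3333.
Combined ideal MA = 8 × 2.3333 = 18.667.
Actual MA = 18.667 × 0.85 = 15.867.
Effort = load / actual MA = 2317 / 15.867 = 146.03 lbf.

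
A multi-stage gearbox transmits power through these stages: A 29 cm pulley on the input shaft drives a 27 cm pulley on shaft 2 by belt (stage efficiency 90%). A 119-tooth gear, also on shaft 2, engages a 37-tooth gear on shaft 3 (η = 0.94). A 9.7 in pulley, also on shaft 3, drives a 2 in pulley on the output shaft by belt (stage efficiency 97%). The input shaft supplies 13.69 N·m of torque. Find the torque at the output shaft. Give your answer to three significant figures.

After the belt (27/29): 13.69 × 0.93103 × 0.90 = 11.471 N·m
After the gear mesh (37/119): 11.471 × 0.31092 × 0.94 = 3.3527 N·m
After the belt (2/9.7): 3.3527 × 0.20619 × 0.97 = 0.67054 N·m

0.671 N·m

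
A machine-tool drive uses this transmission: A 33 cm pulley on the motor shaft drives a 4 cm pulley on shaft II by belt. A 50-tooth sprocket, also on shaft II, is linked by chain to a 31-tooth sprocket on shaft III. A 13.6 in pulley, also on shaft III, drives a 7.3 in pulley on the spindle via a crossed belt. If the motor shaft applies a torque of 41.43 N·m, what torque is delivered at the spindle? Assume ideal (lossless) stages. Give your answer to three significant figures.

1.67 N·m

Belt: ratio = 4/33 = 0.12121; torque at shaft II = 41.43 × 0.12121 = 5.0218 N·m.
Chain: ratio = 31/50 = 0.62; torque at shaft III = 5.0218 × 0.62 = 3.1135 N·m.
Belt: ratio = 7.3/13.6 = 0.53676; torque at the spindle = 3.1135 × 0.53676 = 1.6712 N·m.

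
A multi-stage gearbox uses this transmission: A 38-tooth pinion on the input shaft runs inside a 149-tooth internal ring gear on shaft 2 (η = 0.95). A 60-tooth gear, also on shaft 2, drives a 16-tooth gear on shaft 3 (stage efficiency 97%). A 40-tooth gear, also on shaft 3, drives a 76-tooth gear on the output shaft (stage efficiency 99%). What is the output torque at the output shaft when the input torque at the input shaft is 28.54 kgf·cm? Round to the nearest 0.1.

51.7 kgf·cm

After the internal gear (149/38): 28.54 × 3.9211 × 0.95 = 106.31 kgf·cm
After the gear mesh (16/60): 106.31 × 0.26667 × 0.97 = 27.499 kgf·cm
After the gear mesh (76/40): 27.499 × 1.9 × 0.99 = 51.726 kgf·cm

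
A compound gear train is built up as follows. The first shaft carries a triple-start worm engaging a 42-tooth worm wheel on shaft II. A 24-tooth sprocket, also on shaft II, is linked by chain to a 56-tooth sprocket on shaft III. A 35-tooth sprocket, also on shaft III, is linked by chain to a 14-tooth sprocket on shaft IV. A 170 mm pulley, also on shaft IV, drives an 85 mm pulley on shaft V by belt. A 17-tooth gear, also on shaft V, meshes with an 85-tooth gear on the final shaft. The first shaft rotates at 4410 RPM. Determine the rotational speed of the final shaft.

135 RPM

the first shaft → shaft II (worm, 42/3): 4410 ÷ 14 = 315 RPM
shaft II → shaft III (chain, 56/24): 315 ÷ 2.3333 = 135 RPM
shaft III → shaft IV (chain, 14/35): 135 ÷ 0.4 = 337.5 RPM
shaft IV → shaft V (belt, 85/170): 337.5 ÷ 0.5 = 675 RPM
shaft V → the final shaft (gear mesh, 85/17): 675 ÷ 5 = 135 RPM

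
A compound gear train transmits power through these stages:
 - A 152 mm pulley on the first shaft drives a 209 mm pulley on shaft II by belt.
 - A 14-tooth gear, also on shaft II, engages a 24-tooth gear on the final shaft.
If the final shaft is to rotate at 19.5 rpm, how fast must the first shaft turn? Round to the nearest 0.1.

Overall ratio R = 1.375 × 1.7143 = 2.3571.
Required input speed = output speed × R = 19.5 × 2.3571 = 45.964 rpm.

46.0 rpm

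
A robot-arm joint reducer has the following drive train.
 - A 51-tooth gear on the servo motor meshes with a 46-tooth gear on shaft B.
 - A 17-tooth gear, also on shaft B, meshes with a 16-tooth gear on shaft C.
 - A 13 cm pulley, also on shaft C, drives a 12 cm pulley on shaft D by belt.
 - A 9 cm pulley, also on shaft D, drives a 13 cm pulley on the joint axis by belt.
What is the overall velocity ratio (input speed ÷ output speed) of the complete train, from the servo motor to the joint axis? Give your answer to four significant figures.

Each stage contributes driven/driver: gear mesh 46/51 = 0.90196, gear mesh 16/17 = 0.94118, belt 12/13 = 0.92308, belt 13/9 = 1.4444.
Overall: 0.90196 × 0.94118 × 0.92308 × 1.4444 = 1.1319.

1.132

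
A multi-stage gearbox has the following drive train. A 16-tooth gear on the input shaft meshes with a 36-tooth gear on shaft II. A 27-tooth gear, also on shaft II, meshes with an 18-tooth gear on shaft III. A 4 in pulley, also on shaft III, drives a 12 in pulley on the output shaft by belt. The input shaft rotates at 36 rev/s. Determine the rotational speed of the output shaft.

gear mesh 36/16 = 2.25 → 36/2.25 = 16 rev/s
gear mesh 18/27 = 0.66667 → 16/0.66667 = 24 rev/s
belt 12/4 = 3 → 24/3 = 8 rev/s

8 rev/s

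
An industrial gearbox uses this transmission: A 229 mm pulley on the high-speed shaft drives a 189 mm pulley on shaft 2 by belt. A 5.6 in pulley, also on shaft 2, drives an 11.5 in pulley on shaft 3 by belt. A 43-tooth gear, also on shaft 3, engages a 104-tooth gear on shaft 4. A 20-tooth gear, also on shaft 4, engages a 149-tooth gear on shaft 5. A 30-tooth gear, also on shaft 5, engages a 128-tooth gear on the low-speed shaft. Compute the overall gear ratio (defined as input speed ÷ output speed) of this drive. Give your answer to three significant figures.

130

Each stage contributes driven/driver: belt 189/229 = 0.82533, belt 11.5/5.6 = 2.0536, gear mesh 104/43 = 2.4186, gear mesh 149/20 = 7.45, gear mesh 128/30 = 4.2667.
Overall: 0.82533 × 2.0536 × 2.4186 × 7.45 × 4.2667 = 130.3.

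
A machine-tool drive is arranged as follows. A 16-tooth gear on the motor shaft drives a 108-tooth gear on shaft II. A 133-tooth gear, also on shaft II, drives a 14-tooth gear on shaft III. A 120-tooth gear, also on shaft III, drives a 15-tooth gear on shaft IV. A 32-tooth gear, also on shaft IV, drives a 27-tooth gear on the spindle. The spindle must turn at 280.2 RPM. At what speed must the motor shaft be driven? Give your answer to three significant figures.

21.0 RPM

Overall ratio R = 6.75 × 0.10526 × 0.125 × 0.84375 = 0.074938.
Required input speed = output speed × R = 280.2 × 0.074938 = 20.998 RPM.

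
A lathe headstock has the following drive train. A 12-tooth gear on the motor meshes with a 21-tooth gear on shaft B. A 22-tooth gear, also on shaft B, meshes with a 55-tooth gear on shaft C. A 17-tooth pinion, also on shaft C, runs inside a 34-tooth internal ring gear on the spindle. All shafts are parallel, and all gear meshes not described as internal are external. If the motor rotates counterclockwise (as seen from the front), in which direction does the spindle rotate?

the motor → shaft B: external mesh, 1 reversal → CW.
shaft B → shaft C: external mesh, 1 reversal → CCW.
shaft C → the spindle: internal mesh, same direction → CCW.
2 reversals in total — an even number — so the spindle turns the same way as the motor.

counterclockwise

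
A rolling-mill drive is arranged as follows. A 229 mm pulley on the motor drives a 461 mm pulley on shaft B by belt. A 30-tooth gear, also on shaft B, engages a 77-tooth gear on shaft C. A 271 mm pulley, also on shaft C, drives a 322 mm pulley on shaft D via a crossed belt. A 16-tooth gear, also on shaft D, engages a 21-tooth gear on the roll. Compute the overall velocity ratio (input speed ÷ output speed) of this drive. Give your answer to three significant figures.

8.06

Each stage contributes driven/driver: belt 461/229 = 2.0131, gear mesh 77/30 = 2.5667, belt 322/271 = 1.1882, gear mesh 21/16 = 1.3125.
Overall: 2.0131 × 2.5667 × 1.1882 × 1.3125 = 8.0579.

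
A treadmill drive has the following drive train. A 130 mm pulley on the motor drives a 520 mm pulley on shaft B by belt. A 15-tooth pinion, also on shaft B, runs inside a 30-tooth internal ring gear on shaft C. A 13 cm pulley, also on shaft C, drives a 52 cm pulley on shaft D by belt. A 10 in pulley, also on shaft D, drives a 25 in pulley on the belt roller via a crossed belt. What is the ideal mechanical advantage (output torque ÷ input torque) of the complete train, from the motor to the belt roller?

Each stage contributes driven/driver: belt 520/130 = 4, internal gear 30/15 = 2, belt 52/13 = 4, belt 25/10 = 2.5.
Overall: 4 × 2 × 4 × 2.5 = 80.

80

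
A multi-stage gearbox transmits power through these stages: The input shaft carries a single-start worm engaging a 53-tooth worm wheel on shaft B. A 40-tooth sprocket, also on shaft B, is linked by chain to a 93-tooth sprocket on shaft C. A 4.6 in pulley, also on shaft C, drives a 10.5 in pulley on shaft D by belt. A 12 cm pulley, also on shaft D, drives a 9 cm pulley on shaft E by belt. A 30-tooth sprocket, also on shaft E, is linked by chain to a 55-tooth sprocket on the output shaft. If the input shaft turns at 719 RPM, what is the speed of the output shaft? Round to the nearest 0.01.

1.86 RPM

the input shaft → shaft B (worm, 53/1): 719 ÷ 53 = 13.566 RPM
shaft B → shaft C (chain, 93/40): 13.566 ÷ 2.325 = 5.8349 RPM
shaft C → shaft D (belt, 10.5/4.6): 5.8349 ÷ 2.2826 = 2.5562 RPM
shaft D → shaft E (belt, 9/12): 2.5562 ÷ 0.75 = 3.4083 RPM
shaft E → the output shaft (chain, 55/30): 3.4083 ÷ 1.8333 = 1.8591 RPM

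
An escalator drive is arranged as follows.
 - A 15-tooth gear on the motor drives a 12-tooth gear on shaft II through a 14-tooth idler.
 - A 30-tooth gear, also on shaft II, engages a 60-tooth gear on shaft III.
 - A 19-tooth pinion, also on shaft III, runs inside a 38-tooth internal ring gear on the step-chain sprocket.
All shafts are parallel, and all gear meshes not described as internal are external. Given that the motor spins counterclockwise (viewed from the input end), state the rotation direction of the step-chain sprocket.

the motor → shaft II: driver → idler → driven is 2 external meshes, 2 reversals → CCW.
shaft II → shaft III: external mesh, 1 reversal → CW.
shaft III → the step-chain sprocket: internal mesh, same direction → CW.
3 reversals in total — an odd number — so the step-chain sprocket turns opposite to the motor.

clockwise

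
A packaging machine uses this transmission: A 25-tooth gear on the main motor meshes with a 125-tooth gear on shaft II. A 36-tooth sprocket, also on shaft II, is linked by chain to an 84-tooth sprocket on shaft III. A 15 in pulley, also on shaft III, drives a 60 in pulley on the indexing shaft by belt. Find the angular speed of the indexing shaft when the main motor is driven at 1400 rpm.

30 rpm

Gear mesh: ratio = 125/25 = 5, so shaft II turns at 1400 / 5 = 280 rpm.
Chain: ratio = 84/36 = 2.3333, so shaft III turns at 280 / 2.3333 = 120 rpm.
Belt: ratio = 60/15 = 4, so the indexing shaft turns at 120 / 4 = 30 rpm.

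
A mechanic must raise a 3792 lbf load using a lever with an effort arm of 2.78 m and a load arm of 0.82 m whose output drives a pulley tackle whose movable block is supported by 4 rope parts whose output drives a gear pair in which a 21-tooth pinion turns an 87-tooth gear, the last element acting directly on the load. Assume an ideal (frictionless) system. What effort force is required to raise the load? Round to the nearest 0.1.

67.5 lbf

Lever MA = effort arm / load arm = 2.78/0.82 = 3.3902.
Block-and-tackle MA = number of supporting rope parts = 4.
Gear pair MA = 87/21 = 4.1429.
Combined ideal MA = 3.3902 × 4 × 4.1429 = 56.181.
Effort = load / MA = 3792 / 56.181 = 67.496 lbf.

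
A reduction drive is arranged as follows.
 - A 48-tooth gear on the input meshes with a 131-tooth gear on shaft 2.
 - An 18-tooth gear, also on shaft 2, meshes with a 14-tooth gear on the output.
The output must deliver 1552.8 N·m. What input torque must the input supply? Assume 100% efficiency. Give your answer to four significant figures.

731.5 N·m

Overall ratio R = 2.7292 × 0.77778 = 2.1227.
Input torque = output torque / R = 1552.8 / 2.1227 = 731.53 N·m.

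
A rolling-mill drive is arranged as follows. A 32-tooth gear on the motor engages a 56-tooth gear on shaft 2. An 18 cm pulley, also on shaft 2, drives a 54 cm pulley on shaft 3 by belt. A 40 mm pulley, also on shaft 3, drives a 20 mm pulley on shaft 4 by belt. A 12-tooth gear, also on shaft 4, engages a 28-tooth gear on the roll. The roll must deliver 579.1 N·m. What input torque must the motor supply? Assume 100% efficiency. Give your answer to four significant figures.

Overall ratio R = 1.75 × 3 × 0.5 × 2.3333 = 6.125.
Input torque = output torque / R = 579.1 / 6.125 = 94.547 N·m.

94.55 N·m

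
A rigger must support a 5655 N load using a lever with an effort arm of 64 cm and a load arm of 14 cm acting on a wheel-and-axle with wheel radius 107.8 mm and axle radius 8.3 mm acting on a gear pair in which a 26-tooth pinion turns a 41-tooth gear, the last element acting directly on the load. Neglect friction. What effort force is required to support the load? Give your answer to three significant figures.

60.4 N

Lever MA = effort arm / load arm = 64/14 = 4.5714.
Wheel-and-axle MA = R/r = 107.8/8.3 = 12.988.
Gear pair MA = 41/26 = 1.5769.
Combined ideal MA = 4.5714 × 12.988 × 1.5769 = 93.627.
Effort = load / MA = 5655 / 93.627 = 60.399 N.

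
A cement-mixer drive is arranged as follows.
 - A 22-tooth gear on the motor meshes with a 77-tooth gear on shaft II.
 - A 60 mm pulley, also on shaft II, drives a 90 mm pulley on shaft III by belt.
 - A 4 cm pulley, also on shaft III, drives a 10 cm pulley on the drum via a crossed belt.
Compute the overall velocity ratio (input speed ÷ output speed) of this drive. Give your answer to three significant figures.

13.1

Each stage contributes driven/driver: gear mesh 77/22 = 3.5, belt 90/60 = 1.5, belt 10/4 = 2.5.
Overall: 3.5 × 1.5 × 2.5 = 13.125.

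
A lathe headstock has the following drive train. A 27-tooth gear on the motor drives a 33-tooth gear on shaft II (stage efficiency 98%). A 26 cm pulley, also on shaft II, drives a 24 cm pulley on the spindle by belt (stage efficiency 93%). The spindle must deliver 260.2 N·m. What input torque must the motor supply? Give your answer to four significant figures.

Overall ratio R = 1.2222 × 0.92308 = 1.1282; overall efficiency η = 0.98 × 0.93 = 0.9114.
Input torque = output torque / (R × η) = 260.2 / (1.1282 × 0.9114) = 253.05 N·m.

253.1 N·m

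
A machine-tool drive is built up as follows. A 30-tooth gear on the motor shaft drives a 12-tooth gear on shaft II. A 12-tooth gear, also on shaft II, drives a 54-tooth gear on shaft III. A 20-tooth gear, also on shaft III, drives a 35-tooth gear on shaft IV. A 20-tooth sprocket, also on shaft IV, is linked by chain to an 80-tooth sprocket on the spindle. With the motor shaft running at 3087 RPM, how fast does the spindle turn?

gear mesh 12/30 = 0.4 → 3087/0.4 = 7717.5 RPM
gear mesh 54/12 = 4.5 → 7717.5/4.5 = 1715 RPM
gear mesh 35/20 = 1.75 → 1715/1.75 = 980 RPM
chain 80/20 = 4 → 980/4 = 245 RPM

245 RPM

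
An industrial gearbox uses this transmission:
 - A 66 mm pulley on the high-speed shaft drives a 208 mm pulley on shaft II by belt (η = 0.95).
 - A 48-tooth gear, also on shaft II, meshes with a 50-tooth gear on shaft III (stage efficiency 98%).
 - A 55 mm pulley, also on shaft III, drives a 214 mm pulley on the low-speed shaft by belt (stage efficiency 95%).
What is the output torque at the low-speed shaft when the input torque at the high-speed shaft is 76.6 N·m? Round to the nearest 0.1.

865.4 N·m

Belt: ratio = 208/66 = 3.1515; torque at shaft II = 76.6 × 3.1515 × 0.95 = 229.34 N·m.
Gear mesh: ratio = 50/48 = 1.0417; torque at shaft III = 229.34 × 1.0417 × 0.98 = 234.11 N·m.
Belt: ratio = 214/55 = 3.8909; torque at the low-speed shaft = 234.11 × 3.8909 × 0.95 = 865.37 N·m.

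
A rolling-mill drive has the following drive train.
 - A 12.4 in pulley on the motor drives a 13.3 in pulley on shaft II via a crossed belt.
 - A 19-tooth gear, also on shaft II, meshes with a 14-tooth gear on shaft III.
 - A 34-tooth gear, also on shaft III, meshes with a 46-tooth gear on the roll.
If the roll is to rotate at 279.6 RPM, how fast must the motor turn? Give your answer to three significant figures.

299 RPM

Overall ratio R = 1.0726 × 0.73684 × 1.3529 = 1.0693.
Required input speed = output speed × R = 279.6 × 1.0693 = 298.97 RPM.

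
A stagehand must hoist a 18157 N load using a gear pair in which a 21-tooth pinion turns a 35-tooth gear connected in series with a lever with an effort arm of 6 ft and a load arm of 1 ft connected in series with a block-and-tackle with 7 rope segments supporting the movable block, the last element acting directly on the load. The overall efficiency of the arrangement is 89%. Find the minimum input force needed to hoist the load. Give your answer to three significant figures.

Gear pair MA = 35/21 = 1.6667.
Lever MA = effort arm / load arm = 6/1 = 6.
Block-and-tackle MA = number of supporting rope parts = 7.
Combined ideal MA = 1.6667 × 6 × 7 = 70.
Actual MA = 70 × 0.89 = 62.3.
Effort = load / actual MA = 18157 / 62.3 = 291.44 N.

291 N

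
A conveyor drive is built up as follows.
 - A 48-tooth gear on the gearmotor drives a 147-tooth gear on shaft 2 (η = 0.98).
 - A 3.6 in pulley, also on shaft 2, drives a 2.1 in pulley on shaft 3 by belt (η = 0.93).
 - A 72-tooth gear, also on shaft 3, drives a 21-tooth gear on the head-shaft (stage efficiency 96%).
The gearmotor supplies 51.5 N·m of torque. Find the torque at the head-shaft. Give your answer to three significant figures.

23.5 N·m

gear mesh 147/48 = 3.0625 → τ = 51.5·3.0625·0.98 = 154.56 N·m
belt 2.1/3.6 = 0.58333 → τ = 154.56·0.58333·0.93 = 83.851 N·m
gear mesh 21/72 = 0.29167 → τ = 83.851·0.29167·0.96 = 23.478 N·m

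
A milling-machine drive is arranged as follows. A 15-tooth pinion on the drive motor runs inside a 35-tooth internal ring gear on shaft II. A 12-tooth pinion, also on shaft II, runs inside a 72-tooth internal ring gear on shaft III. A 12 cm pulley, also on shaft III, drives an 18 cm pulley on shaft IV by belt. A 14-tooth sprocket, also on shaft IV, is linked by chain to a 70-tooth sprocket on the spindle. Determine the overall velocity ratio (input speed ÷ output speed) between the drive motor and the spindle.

105

Each stage contributes driven/driver: internal gear 35/15 = 2.3333, internal gear 72/12 = 6, belt 18/12 = 1.5, chain 70/14 = 5.
Overall: 2.3333 × 6 × 1.5 × 5 = 105.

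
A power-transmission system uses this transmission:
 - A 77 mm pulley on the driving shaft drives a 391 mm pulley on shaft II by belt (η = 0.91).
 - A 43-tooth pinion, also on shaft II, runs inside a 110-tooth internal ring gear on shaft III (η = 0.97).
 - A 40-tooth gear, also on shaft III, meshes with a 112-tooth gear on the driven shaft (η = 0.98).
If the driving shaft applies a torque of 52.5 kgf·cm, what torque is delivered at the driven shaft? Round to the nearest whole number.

belt 391/77 = 5.0779 → τ = 52.5·5.0779·0.91 = 242.6 kgf·cm
internal gear 110/43 = 2.5581 → τ = 242.6·2.5581·0.97 = 601.98 kgf·cm
gear mesh 112/40 = 2.8 → τ = 601.98·2.8·0.98 = 1651.8 kgf·cm

1652 kgf·cm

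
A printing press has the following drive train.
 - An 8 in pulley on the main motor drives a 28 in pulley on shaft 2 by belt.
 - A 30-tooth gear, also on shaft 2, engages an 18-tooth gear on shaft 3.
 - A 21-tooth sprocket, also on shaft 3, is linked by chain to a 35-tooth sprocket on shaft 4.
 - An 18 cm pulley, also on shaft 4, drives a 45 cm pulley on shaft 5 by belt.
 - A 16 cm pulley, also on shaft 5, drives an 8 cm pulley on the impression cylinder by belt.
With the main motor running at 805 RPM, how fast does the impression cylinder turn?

184 RPM

Belt: ratio = 28/8 = 3.5, so shaft 2 turns at 805 / 3.5 = 230 RPM.
Gear mesh: ratio = 18/30 = 0.6, so shaft 3 turns at 230 / 0.6 = 383.33 RPM.
Chain: ratio = 35/21 = 1.6667, so shaft 4 turns at 383.33 / 1.6667 = 230 RPM.
Belt: ratio = 45/18 = 2.5, so shaft 5 turns at 230 / 2.5 = 92 RPM.
Belt: ratio = 8/16 = 0.5, so the impression cylinder turns at 92 / 0.5 = 184 RPM.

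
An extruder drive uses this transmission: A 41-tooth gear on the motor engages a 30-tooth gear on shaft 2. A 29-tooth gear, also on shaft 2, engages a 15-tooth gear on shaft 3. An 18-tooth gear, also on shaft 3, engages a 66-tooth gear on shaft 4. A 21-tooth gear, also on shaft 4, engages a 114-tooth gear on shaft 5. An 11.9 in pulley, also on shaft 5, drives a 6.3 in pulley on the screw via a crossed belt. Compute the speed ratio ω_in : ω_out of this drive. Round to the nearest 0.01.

3.99

Each stage contributes driven/driver: gear mesh 30/41 = 0.73171, gear mesh 15/29 = 0.51724, gear mesh 66/18 = 3.6667, gear mesh 114/21 = 5.4286, belt 6.3/11.9 = 0.52941.
Overall: 0.73171 × 0.51724 × 3.6667 × 5.4286 × 0.52941 = 3.9882.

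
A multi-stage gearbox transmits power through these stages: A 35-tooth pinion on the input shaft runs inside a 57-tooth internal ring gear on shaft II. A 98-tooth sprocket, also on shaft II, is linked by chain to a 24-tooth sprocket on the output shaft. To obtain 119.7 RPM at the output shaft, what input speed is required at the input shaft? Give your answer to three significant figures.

Overall ratio R = 1.6286 × 0.2449 = 0.39883.
Required input speed = output speed × R = 119.7 × 0.39883 = 47.74 RPM.

47.7 RPM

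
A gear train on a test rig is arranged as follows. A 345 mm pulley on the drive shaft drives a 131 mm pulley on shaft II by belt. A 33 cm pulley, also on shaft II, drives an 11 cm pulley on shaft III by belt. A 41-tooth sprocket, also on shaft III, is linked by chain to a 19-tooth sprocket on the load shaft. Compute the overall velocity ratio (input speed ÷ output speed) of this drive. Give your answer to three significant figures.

0.0587

Each stage contributes driven/driver: belt 131/345 = 0.37971, belt 11/33 = 0.33333, chain 19/41 = 0.46341.
Overall: 0.37971 × 0.33333 × 0.46341 = 0.058654.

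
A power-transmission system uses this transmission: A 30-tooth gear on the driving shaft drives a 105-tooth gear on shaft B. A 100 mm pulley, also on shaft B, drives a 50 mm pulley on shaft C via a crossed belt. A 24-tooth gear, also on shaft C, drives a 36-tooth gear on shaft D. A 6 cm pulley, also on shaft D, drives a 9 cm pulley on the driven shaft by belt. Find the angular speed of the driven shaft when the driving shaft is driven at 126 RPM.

Gear mesh: ratio = 105/30 = 3.5, so shaft B turns at 126 / 3.5 = 36 RPM.
Belt: ratio = 50/100 = 0.5, so shaft C turns at 36 / 0.5 = 72 RPM.
Gear mesh: ratio = 36/24 = 1.5, so shaft D turns at 72 / 1.5 = 48 RPM.
Belt: ratio = 9/6 = 1.5, so the driven shaft turns at 48 / 1.5 = 32 RPM.

32 RPM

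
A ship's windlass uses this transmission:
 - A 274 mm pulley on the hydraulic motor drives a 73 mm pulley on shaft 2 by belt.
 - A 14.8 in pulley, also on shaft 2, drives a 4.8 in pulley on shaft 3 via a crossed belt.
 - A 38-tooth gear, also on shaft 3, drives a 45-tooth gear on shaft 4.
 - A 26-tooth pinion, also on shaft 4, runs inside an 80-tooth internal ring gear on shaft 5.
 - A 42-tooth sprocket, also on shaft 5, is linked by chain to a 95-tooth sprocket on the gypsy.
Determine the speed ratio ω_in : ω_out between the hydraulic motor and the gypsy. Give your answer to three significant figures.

0.712

Each stage contributes driven/driver: belt 73/274 = 0.26642, belt 4.8/14.8 = 0.32432, gear mesh 45/38 = 1.1842, internal gear 80/26 = 3.0769, chain 95/42 = 2.2619.
Overall: 0.26642 × 0.32432 × 1.1842 × 3.0769 × 2.2619 = 0.71215.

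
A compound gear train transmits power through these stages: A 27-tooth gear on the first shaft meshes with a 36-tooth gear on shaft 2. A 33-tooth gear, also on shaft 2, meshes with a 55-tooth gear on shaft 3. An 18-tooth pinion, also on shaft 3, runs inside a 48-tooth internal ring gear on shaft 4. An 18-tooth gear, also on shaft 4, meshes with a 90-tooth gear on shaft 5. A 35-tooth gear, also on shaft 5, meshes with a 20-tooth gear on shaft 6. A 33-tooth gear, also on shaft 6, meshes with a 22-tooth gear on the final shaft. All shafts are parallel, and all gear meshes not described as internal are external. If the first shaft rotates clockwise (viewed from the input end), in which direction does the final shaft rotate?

the first shaft → shaft 2: external mesh, 1 reversal → CCW.
shaft 2 → shaft 3: external mesh, 1 reversal → CW.
shaft 3 → shaft 4: internal mesh, same direction → CW.
shaft 4 → shaft 5: external mesh, 1 reversal → CCW.
shaft 5 → shaft 6: external mesh, 1 reversal → CW.
shaft 6 → the final shaft: external mesh, 1 reversal → CCW.
5 reversals in total — an odd number — so the final shaft turns opposite to the first shaft.

anticlockwise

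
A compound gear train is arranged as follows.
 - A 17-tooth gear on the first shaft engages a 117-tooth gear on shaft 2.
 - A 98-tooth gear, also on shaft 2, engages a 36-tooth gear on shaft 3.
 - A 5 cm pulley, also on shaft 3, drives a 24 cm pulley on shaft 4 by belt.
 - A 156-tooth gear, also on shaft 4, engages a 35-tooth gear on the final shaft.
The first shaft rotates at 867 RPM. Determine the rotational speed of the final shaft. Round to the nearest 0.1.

the first shaft → shaft 2 (gear mesh, 117/17): 867 ÷ 6.8824 = 125.97 RPM
shaft 2 → shaft 3 (gear mesh, 36/98): 125.97 ÷ 0.36735 = 342.93 RPM
shaft 3 → shaft 4 (belt, 24/5): 342.93 ÷ 4.8 = 71.444 RPM
shaft 4 → the final shaft (gear mesh, 35/156): 71.444 ÷ 0.22436 = 318.44 RPM

318.4 RPM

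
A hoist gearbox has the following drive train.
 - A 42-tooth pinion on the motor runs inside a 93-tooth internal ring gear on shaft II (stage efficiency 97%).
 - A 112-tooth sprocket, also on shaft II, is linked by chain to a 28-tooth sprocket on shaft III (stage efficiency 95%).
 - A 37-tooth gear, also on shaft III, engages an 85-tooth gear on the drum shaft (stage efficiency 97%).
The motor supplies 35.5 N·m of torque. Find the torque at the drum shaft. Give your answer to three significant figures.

After the internal gear (93/42): 35.5 × 2.2143 × 0.97 = 76.249 N·m
After the chain (28/112): 76.249 × 0.25 × 0.95 = 18.109 N·m
After the gear mesh (85/37): 18.109 × 2.2973 × 0.97 = 40.354 N·m

40.4 N·m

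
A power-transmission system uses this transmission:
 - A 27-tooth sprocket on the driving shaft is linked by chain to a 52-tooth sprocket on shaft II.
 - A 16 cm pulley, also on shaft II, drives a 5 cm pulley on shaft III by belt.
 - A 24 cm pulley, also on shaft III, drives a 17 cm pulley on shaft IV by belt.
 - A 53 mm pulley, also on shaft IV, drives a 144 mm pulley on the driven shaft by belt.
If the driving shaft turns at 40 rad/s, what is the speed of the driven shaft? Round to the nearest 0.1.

34.5 rad/s

the driving shaft → shaft II (chain, 52/27): 40 ÷ 1.9259 = 20.769 rad/s
shaft II → shaft III (belt, 5/16): 20.769 ÷ 0.3125 = 66.462 rad/s
shaft III → shaft IV (belt, 17/24): 66.462 ÷ 0.70833 = 93.828 rad/s
shaft IV → the driven shaft (belt, 144/53): 93.828 ÷ 2.717 = 34.534 rad/s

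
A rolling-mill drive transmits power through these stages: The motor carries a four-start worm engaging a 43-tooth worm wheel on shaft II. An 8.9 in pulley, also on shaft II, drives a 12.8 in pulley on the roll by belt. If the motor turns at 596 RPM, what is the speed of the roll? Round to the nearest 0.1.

the motor → shaft II (worm, 43/4): 596 ÷ 10.75 = 55.442 RPM
shaft II → the roll (belt, 12.8/8.9): 55.442 ÷ 1.4382 = 38.549 RPM

38.5 RPM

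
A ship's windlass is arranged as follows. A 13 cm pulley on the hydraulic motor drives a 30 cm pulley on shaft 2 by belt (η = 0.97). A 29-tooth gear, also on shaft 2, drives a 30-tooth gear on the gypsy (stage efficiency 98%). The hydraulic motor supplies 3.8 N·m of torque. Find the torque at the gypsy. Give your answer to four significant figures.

8.623 N·m

belt 30/13 = 2.3077 → τ = 3.8·2.3077·0.97 = 8.5062 N·m
gear mesh 30/29 = 1.0345 → τ = 8.5062·1.0345·0.98 = 8.6235 N·m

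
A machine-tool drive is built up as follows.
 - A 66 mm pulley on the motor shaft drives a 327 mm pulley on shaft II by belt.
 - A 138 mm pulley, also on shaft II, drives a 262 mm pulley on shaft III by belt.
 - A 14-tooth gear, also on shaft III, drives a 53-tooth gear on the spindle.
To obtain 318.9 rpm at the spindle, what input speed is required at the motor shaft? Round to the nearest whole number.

11356 rpm

Overall ratio R = 4.9545 × 1.8986 × 3.7857 = 35.61.
Required input speed = output speed × R = 318.9 × 35.61 = 11356 rpm.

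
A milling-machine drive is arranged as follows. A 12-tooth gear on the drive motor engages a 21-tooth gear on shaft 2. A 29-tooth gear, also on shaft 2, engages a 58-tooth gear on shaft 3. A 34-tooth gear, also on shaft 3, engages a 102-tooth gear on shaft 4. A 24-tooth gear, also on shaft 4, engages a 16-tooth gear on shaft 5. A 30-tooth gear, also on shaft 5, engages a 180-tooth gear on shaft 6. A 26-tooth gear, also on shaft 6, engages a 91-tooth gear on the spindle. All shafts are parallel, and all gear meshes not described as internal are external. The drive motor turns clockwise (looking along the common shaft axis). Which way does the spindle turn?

the drive motor → shaft 2: external mesh, 1 reversal → CCW.
shaft 2 → shaft 3: external mesh, 1 reversal → CW.
shaft 3 → shaft 4: external mesh, 1 reversal → CCW.
shaft 4 → shaft 5: external mesh, 1 reversal → CW.
shaft 5 → shaft 6: external mesh, 1 reversal → CCW.
shaft 6 → the spindle: external mesh, 1 reversal → CW.
6 reversals in total — an even number — so the spindle turns the same way as the drive motor.

clockwise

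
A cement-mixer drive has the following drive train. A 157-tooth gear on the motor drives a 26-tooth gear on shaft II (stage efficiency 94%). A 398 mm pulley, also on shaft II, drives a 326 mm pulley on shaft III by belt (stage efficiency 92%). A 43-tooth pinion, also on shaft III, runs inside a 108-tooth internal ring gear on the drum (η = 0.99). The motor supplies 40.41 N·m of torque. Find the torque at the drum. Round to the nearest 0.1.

11.8 N·m

After the gear mesh (26/157): 40.41 × 0.16561 × 0.94 = 6.2906 N·m
After the belt (326/398): 6.2906 × 0.8191 × 0.92 = 4.7404 N·m
After the internal gear (108/43): 4.7404 × 2.5116 × 0.99 = 11.787 N·m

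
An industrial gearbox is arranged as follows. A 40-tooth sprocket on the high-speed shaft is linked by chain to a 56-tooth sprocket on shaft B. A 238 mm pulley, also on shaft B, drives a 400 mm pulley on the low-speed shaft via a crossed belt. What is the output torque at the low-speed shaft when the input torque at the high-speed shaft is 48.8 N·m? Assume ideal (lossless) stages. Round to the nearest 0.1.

Chain: ratio = 56/40 = 1.4; torque at shaft B = 48.8 × 1.4 = 68.32 N·m.
Belt: ratio = 400/238 = 1.6807; torque at the low-speed shaft = 68.32 × 1.6807 = 114.82 N·m.

114.8 N·m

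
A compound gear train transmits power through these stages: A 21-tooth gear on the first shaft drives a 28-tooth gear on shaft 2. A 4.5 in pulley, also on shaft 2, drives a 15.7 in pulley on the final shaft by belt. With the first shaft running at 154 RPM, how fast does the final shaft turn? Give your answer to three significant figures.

33.1 RPM

Gear mesh: ratio = 28/21 = 1.3333, so shaft 2 turns at 154 / 1.3333 = 115.5 RPM.
Belt: ratio = 15.7/4.5 = 3.4889, so the final shaft turns at 115.5 / 3.4889 = 33.105 RPM.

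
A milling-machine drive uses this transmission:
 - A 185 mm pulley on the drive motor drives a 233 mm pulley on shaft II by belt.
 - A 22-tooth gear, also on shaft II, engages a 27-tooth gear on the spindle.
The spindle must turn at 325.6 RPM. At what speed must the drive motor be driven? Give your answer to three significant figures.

503 RPM

Overall ratio R = 1.2595 × 1.2273 = 1.5457.
Required input speed = output speed × R = 325.6 × 1.5457 = 503.28 RPM.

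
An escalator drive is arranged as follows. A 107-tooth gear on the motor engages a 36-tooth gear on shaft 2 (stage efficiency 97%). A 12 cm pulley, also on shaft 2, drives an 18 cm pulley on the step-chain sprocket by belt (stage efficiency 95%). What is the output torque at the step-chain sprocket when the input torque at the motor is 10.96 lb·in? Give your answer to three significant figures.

5.10 lb·in

After the gear mesh (36/107): 10.96 × 0.33645 × 0.97 = 3.5769 lb·in
After the belt (18/12): 3.5769 × 1.5 × 0.95 = 5.097 lb·in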